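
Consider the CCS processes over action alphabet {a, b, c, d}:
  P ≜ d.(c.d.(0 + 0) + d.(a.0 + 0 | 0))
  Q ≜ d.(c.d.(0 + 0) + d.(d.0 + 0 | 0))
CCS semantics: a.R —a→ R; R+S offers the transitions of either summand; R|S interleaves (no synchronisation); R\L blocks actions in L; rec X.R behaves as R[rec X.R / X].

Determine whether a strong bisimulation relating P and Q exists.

not bisimilar

Reachable graph of P (6 states):
  s0 = d.(c.d.(0 + 0) + d.(a.0 + 0 | 0)) :: —d→ s1
  s1 = c.d.(0 + 0) + d.(a.0 + 0 | 0) :: —c→ s2, —d→ s3
  s2 = d.(0 + 0) :: —d→ s4
  s3 = a.0 + 0 | 0 :: —a→ s5
  s4 = 0 + 0 :: deadlocked
  s5 = 0 :: deadlocked
Reachable graph of Q (6 states):
  t0 = d.(c.d.(0 + 0) + d.(d.0 + 0 | 0)) :: —d→ t1
  t1 = c.d.(0 + 0) + d.(d.0 + 0 | 0) :: —c→ t2, —d→ t3
  t2 = d.(0 + 0) :: —d→ t4
  t3 = d.0 + 0 | 0 :: —d→ t5
  t4 = 0 + 0 :: deadlocked
  t5 = 0 :: deadlocked
Partition-refinement fixed point:
  B0 = {s0}
  B1 = {s1}
  B2 = {s2, t2, t3}
  B3 = {s4, s5, t4, t5}
  B4 = {s3}
  B5 = {t0}
  B6 = {t1}
s0 ∈ B0, t0 ∈ B5 → different blocks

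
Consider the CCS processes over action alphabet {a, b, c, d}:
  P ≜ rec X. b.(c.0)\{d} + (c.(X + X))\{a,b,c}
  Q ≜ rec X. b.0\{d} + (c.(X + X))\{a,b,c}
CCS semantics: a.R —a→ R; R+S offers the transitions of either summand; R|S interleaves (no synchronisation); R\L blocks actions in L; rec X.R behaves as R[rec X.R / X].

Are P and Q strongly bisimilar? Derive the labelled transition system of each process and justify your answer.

LTS(P): 3 reachable states
  m0 = rec X. b.(c.0)\{d} + (c.(X + X))\{a,b,c} | —b→ m1
  m1 = (c.0)\{d} | —c→ m2
  m2 = 0\{d} | ∅
LTS(Q): 2 reachable states
  n0 = rec X. b.0\{d} + (c.(X + X))\{a,b,c} | —b→ n1
  n1 = 0\{d} | ∅
Bisimilarity quotient blocks:
  B0 = {m0}
  B1 = {m1}
  B2 = {m2, n1}
  B3 = {n0}
m0 ∈ B0, n0 ∈ B3 → different blocks

not bisimilar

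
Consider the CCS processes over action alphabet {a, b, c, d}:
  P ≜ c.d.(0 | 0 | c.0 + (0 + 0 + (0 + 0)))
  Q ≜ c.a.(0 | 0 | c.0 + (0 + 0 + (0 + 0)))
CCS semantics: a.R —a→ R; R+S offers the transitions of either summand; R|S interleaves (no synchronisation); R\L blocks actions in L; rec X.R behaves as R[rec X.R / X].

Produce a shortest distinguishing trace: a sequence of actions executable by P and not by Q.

cd

Reachable graph of P (4 states):
  p0 = c.d.(0 | 0 | c.0 + (0 + 0 + (0 + 0))) ⊢ =c=> p1
  p1 = d.(0 | 0 | c.0 + (0 + 0 + (0 + 0))) ⊢ =d=> p2
  p2 = 0 | 0 | c.0 + (0 + 0 + (0 + 0)) ⊢ =c=> p3
  p3 = 0 | 0 | 0 ⊢ (no moves)
Reachable graph of Q (4 states):
  q0 = c.a.(0 | 0 | c.0 + (0 + 0 + (0 + 0))) ⊢ =c=> q1
  q1 = a.(0 | 0 | c.0 + (0 + 0 + (0 + 0))) ⊢ =a=> q2
  q2 = 0 | 0 | c.0 + (0 + 0 + (0 + 0)) ⊢ =c=> q3
  q3 = 0 | 0 | 0 ⊢ (no moves)
Executing cd from P (initial set {p0}):
  step 1 (c): {p1}
  step 2 (d): {p2}
  — P admits the full trace.
Executing cd from Q (initial set {q0}):
  step 1 (c): {q1}
  step 2 (d): ∅ (Q stuck)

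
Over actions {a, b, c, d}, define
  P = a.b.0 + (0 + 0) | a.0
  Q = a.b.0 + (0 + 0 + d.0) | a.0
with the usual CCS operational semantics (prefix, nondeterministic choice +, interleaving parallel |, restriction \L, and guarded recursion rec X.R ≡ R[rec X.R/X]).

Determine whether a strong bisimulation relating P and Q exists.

P's transition system — 4 states:
  s0 = a.b.0 + (0 + 0) | a.0 → —a→ s1, —a→ s2
  s1 = (0 + 0) | 0 → ∅
  s2 = b.0 → —b→ s3
  s3 = 0 → ∅
Q's transition system — 6 states:
  t0 = a.b.0 + (0 + 0 + d.0) | a.0 → —a→ t1, —a→ t2, —d→ t3
  t1 = (0 + 0 + d.0) | 0 → —d→ t4
  t2 = b.0 → —b→ t5
  t3 = 0 | a.0 → —a→ t4
  t4 = 0 | 0 → ∅
  t5 = 0 → ∅
Coarsest stable partition (strong bisimilarity classes):
  B0 = {s0}
  B1 = {s2, t2}
  B2 = {s1, s3, t4, t5}
  B3 = {t0}
  B4 = {t3}
  B5 = {t1}
s0 ∈ B0, t0 ∈ B3 → different blocks

NO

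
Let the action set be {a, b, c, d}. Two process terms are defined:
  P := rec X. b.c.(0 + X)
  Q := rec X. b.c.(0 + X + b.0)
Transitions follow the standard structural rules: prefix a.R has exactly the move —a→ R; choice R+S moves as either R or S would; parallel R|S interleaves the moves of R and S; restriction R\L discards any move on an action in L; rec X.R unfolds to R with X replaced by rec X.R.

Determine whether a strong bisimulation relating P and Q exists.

Reachable graph of P (3 states):
  u0 = rec X. b.c.(0 + X) has moves —b→ u1
  u1 = c.(0 + (rec X. b.c.(0 + X))) has moves —c→ u2
  u2 = 0 + (rec X. b.c.(0 + X)) has moves —b→ u1
Reachable graph of Q (4 states):
  v0 = rec X. b.c.(0 + X + b.0) has moves —b→ v1
  v1 = c.(0 + (rec X. b.c.(0 + X + b.0)) + b.0) has moves —c→ v2
  v2 = 0 + (rec X. b.c.(0 + X + b.0)) + b.0 has moves —b→ v1, —b→ v3
  v3 = 0 has moves (no moves)
Coarsest stable partition (strong bisimilarity classes):
  B0 = {u0, u2}
  B1 = {u1}
  B2 = {v0}
  B3 = {v1}
  B4 = {v2}
  B5 = {v3}
u0 ∈ B0, v0 ∈ B2 → different blocks

not bisimilar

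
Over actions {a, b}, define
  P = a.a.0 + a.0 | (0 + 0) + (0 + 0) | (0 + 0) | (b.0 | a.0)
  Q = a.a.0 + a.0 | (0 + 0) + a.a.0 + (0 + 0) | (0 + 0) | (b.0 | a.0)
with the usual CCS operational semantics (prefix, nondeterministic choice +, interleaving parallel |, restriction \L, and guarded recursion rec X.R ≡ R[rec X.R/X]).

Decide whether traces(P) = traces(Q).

P's transition system — 7 states:
  m0 = a.a.0 + a.0 | (0 + 0) + (0 + 0) | (0 + 0) | (b.0 | a.0) → -a-> m1, -a-> m2, -a-> m3, -b-> m4
  m1 = (0 + 0) | (0 + 0) | (b.0 | 0) → -b-> m5
  m2 = 0 | (0 + 0) → deadlocked
  m3 = a.0 → -a-> m6
  m4 = (0 + 0) | (0 + 0) | (0 | a.0) → -a-> m5
  m5 = (0 + 0) | (0 + 0) | (0 | 0) → deadlocked
  m6 = 0 → deadlocked
Q's transition system — 7 states:
  n0 = a.a.0 + a.0 | (0 + 0) + a.a.0 + (0 + 0) | (0 + 0) | (b.0 | a.0) → -a-> n1, -a-> n2, -a-> n3, -b-> n4
  n1 = (0 + 0) | (0 + 0) | (b.0 | 0) → -b-> n5
  n2 = 0 | (0 + 0) → deadlocked
  n3 = a.0 → -a-> n6
  n4 = (0 + 0) | (0 + 0) | (0 | a.0) → -a-> n5
  n5 = (0 + 0) | (0 + 0) | (0 | 0) → deadlocked
  n6 = 0 → deadlocked
Partition-refinement fixed point:
  B0 = {m0, n0}
  B1 = {m3, m4, n3, n4}
  B2 = {m2, m5, m6, n2, n5, n6}
  B3 = {m1, n1}
m0 ∈ B0, n0 ∈ B0 → same block
Bisimilar ⇒ trace-equivalent.

traces(P) = traces(Q)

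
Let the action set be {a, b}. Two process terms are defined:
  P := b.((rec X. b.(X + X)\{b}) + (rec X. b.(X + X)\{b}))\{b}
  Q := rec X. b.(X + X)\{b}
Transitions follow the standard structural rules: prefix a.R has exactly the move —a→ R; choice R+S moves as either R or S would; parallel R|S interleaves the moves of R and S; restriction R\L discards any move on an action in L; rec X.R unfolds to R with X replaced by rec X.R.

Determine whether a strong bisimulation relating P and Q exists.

P ~ Q

P's transition system — 2 states:
  m0 = b.((rec X. b.(X + X)\{b}) + (rec X. b.(X + X)\{b}))\{b} → =b=> m1
  m1 = ((rec X. b.(X + X)\{b}) + (rec X. b.(X + X)\{b}))\{b} → ·
Q's transition system — 2 states:
  n0 = rec X. b.(X + X)\{b} → =b=> n1
  n1 = ((rec X. b.(X + X)\{b}) + (rec X. b.(X + X)\{b}))\{b} → ·
Coarsest stable partition (strong bisimilarity classes):
  B0 = {m0, n0}
  B1 = {m1, n1}
m0 ∈ B0, n0 ∈ B0 → same block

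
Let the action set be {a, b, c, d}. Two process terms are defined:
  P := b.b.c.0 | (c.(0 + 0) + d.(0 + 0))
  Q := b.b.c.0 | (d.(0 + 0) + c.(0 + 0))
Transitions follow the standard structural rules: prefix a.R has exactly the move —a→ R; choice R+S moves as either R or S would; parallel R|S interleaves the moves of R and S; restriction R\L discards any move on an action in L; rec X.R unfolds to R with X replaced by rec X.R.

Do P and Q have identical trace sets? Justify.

trace-equivalent

P's transition system — 8 states:
  u0 = b.b.c.0 | (c.(0 + 0) + d.(0 + 0)) ⊢ ··b··> u1, ··c··> u2, ··d··> u2
  u1 = b.c.0 | (c.(0 + 0) + d.(0 + 0)) ⊢ ··b··> u3, ··c··> u4, ··d··> u4
  u2 = b.b.c.0 | (0 + 0) ⊢ ··b··> u4
  u3 = c.0 | (c.(0 + 0) + d.(0 + 0)) ⊢ ··c··> u5, ··c··> u6, ··d··> u6
  u4 = b.c.0 | (0 + 0) ⊢ ··b··> u6
  u5 = 0 | (c.(0 + 0) + d.(0 + 0)) ⊢ ··c··> u7, ··d··> u7
  u6 = c.0 | (0 + 0) ⊢ ··c··> u7
  u7 = 0 | (0 + 0) ⊢ stopped
Q's transition system — 8 states:
  v0 = b.b.c.0 | (d.(0 + 0) + c.(0 + 0)) ⊢ ··b··> v1, ··c··> v2, ··d··> v2
  v1 = b.c.0 | (d.(0 + 0) + c.(0 + 0)) ⊢ ··b··> v3, ··c··> v4, ··d··> v4
  v2 = b.b.c.0 | (0 + 0) ⊢ ··b··> v4
  v3 = c.0 | (d.(0 + 0) + c.(0 + 0)) ⊢ ··c··> v5, ··c··> v6, ··d··> v6
  v4 = b.c.0 | (0 + 0) ⊢ ··b··> v6
  v5 = 0 | (d.(0 + 0) + c.(0 + 0)) ⊢ ··c··> v7, ··d··> v7
  v6 = c.0 | (0 + 0) ⊢ ··c··> v7
  v7 = 0 | (0 + 0) ⊢ stopped
Coarsest stable partition (strong bisimilarity classes):
  B0 = {u0, v0}
  B1 = {u1, v1}
  B2 = {u4, v4}
  B3 = {u6, v6}
  B4 = {u7, v7}
  B5 = {u3, v3}
  B6 = {u5, v5}
  B7 = {u2, v2}
u0 ∈ B0, v0 ∈ B0 → same block
Bisimilar ⇒ trace-equivalent.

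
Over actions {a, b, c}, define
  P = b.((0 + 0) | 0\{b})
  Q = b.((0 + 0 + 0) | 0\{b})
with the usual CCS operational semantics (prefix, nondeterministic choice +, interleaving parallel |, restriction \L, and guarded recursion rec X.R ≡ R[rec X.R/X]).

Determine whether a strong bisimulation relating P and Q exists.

YES

LTS(P): 2 reachable states
  p0 = b.((0 + 0) | 0\{b}) :: ··b··> p1
  p1 = (0 + 0) | 0\{b} :: (no moves)
LTS(Q): 2 reachable states
  q0 = b.((0 + 0 + 0) | 0\{b}) :: ··b··> q1
  q1 = (0 + 0 + 0) | 0\{b} :: (no moves)
Coarsest stable partition (strong bisimilarity classes):
  B0 = {p0, q0}
  B1 = {p1, q1}
p0 ∈ B0, q0 ∈ B0 → same block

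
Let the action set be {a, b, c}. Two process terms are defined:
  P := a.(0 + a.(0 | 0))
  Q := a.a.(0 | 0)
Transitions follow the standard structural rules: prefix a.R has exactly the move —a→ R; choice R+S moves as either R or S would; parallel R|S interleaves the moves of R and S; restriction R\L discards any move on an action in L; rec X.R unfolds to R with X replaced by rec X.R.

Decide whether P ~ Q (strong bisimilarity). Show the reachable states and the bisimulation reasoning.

P's transition system — 3 states:
  m0 = a.(0 + a.(0 | 0)) → -a-> m1
  m1 = 0 + a.(0 | 0) → -a-> m2
  m2 = 0 | 0 → deadlocked
Q's transition system — 3 states:
  n0 = a.a.(0 | 0) → -a-> n1
  n1 = a.(0 | 0) → -a-> n2
  n2 = 0 | 0 → deadlocked
Bisimilarity quotient blocks:
  B0 = {m0, n0}
  B1 = {m1, n1}
  B2 = {m2, n2}
m0 ∈ B0, n0 ∈ B0 → same block

bisimilar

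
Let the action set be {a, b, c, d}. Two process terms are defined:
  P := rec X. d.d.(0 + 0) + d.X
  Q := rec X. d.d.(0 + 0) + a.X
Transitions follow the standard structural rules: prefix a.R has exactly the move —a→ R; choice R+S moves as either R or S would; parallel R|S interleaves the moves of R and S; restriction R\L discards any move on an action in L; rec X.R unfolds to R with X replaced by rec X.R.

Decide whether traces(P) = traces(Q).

traces(P) ≠ traces(Q) — witness ⟨ddd⟩

Reachable graph of P (3 states):
  p0 = rec X. d.d.(0 + 0) + d.X ⊢ —d→ p0, —d→ p1
  p1 = d.(0 + 0) ⊢ —d→ p2
  p2 = 0 + 0 ⊢ stopped
Reachable graph of Q (3 states):
  q0 = rec X. d.d.(0 + 0) + a.X ⊢ —a→ q0, —d→ q1
  q1 = d.(0 + 0) ⊢ —d→ q2
  q2 = 0 + 0 ⊢ stopped
Executing ddd from P (initial set {p0}):
  step 1 (d): {p0, p1}
  step 2 (d): {p0, p1, p2}
  step 3 (d): {p0, p1, p2}
  — P admits the full trace.
Executing ddd from Q (initial set {q0}):
  step 1 (d): {q1}
  step 2 (d): {q2}
  step 3 (d): no successor for Q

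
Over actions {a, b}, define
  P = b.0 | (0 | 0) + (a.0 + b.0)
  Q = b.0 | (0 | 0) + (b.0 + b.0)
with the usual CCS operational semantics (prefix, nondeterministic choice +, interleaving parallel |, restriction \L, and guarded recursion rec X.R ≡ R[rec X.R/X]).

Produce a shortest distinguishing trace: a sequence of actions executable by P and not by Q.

a

P's transition system — 3 states:
  u0 = b.0 | (0 | 0) + (a.0 + b.0) | —a→ u1, —b→ u1, —b→ u2
  u1 = 0 | ∅
  u2 = 0 | (0 | 0) | ∅
Q's transition system — 3 states:
  v0 = b.0 | (0 | 0) + (b.0 + b.0) | —b→ v1, —b→ v2
  v1 = 0 | ∅
  v2 = 0 | (0 | 0) | ∅
Executing a from P (initial set {u0}):
  step 1 (a): {u1}
  — P admits the full trace.
Executing a from Q (initial set {v0}):
  step 1 (a): no successor for Q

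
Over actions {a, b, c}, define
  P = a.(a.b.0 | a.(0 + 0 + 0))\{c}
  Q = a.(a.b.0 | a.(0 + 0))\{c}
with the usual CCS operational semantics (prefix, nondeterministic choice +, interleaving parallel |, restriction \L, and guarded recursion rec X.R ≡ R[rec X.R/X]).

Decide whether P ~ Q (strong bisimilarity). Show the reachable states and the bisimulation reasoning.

bisimilar

P's transition system — 7 states:
  s0 = a.(a.b.0 | a.(0 + 0 + 0))\{c} ⊢ -a-> s1
  s1 = (a.b.0 | a.(0 + 0 + 0))\{c} ⊢ -a-> s2, -a-> s3
  s2 = (a.b.0 | (0 + 0 + 0))\{c} ⊢ -a-> s4
  s3 = (b.0 | a.(0 + 0 + 0))\{c} ⊢ -a-> s4, -b-> s5
  s4 = (b.0 | (0 + 0 + 0))\{c} ⊢ -b-> s6
  s5 = (0 | a.(0 + 0 + 0))\{c} ⊢ -a-> s6
  s6 = (0 | (0 + 0 + 0))\{c} ⊢ ∅
Q's transition system — 7 states:
  t0 = a.(a.b.0 | a.(0 + 0))\{c} ⊢ -a-> t1
  t1 = (a.b.0 | a.(0 + 0))\{c} ⊢ -a-> t2, -a-> t3
  t2 = (a.b.0 | (0 + 0))\{c} ⊢ -a-> t4
  t3 = (b.0 | a.(0 + 0))\{c} ⊢ -a-> t4, -b-> t5
  t4 = (b.0 | (0 + 0))\{c} ⊢ -b-> t6
  t5 = (0 | a.(0 + 0))\{c} ⊢ -a-> t6
  t6 = (0 | (0 + 0))\{c} ⊢ ∅
Bisimilarity quotient blocks:
  B0 = {s0, t0}
  B1 = {s1, t1}
  B2 = {s2, t2}
  B3 = {s4, t4}
  B4 = {s6, t6}
  B5 = {s3, t3}
  B6 = {s5, t5}
s0 ∈ B0, t0 ∈ B0 → same block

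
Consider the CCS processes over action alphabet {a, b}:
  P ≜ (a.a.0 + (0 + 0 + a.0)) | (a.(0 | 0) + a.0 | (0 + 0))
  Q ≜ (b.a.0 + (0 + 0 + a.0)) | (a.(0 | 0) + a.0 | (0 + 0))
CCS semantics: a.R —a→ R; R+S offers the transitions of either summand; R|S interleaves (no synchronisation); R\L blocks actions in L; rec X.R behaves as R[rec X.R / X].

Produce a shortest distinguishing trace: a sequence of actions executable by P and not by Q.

aaa

LTS(P): 9 reachable states
  m0 = (a.a.0 + (0 + 0 + a.0)) | (a.(0 | 0) + a.0 | (0 + 0)) :: =a=> m1, =a=> m2, =a=> m3, =a=> m4
  m1 = (a.a.0 + (0 + 0 + a.0)) | (0 | (0 + 0)) :: =a=> m5, =a=> m6
  m2 = (a.a.0 + (0 + 0 + a.0)) | (0 | 0) :: =a=> m7, =a=> m8
  m3 = 0 | (a.(0 | 0) + a.0 | (0 + 0)) :: =a=> m5, =a=> m7
  m4 = a.0 | (a.(0 | 0) + a.0 | (0 + 0)) :: =a=> m3, =a=> m6, =a=> m8
  m5 = 0 | (0 | (0 + 0)) :: ·
  m6 = a.0 | (0 | (0 + 0)) :: =a=> m5
  m7 = 0 | (0 | 0) :: ·
  m8 = a.0 | (0 | 0) :: =a=> m7
LTS(Q): 9 reachable states
  n0 = (b.a.0 + (0 + 0 + a.0)) | (a.(0 | 0) + a.0 | (0 + 0)) :: =a=> n1, =a=> n2, =a=> n3, =b=> n4
  n1 = (b.a.0 + (0 + 0 + a.0)) | (0 | (0 + 0)) :: =a=> n5, =b=> n6
  n2 = (b.a.0 + (0 + 0 + a.0)) | (0 | 0) :: =a=> n7, =b=> n8
  n3 = 0 | (a.(0 | 0) + a.0 | (0 + 0)) :: =a=> n5, =a=> n7
  n4 = a.0 | (a.(0 | 0) + a.0 | (0 + 0)) :: =a=> n3, =a=> n6, =a=> n8
  n5 = 0 | (0 | (0 + 0)) :: ·
  n6 = a.0 | (0 | (0 + 0)) :: =a=> n5
  n7 = 0 | (0 | 0) :: ·
  n8 = a.0 | (0 | 0) :: =a=> n7
Run σ = ⟨aaa⟩ on P: start {m0}
  [1] a ⇒ {m1, m2, m3, m4}
  [2] a ⇒ {m3, m5, m6, m7, m8}
  [3] a ⇒ {m5, m7}
  P completes σ.
Run σ = ⟨aaa⟩ on Q: start {n0}
  [1] a ⇒ {n1, n2, n3}
  [2] a ⇒ {n5, n7}
  [3] a ⇒ no successor for Q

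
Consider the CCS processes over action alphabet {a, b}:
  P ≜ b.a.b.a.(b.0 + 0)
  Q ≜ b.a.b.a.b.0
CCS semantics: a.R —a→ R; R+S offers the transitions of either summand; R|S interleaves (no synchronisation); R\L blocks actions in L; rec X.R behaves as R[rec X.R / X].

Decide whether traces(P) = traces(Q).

YES

Reachable graph of P (6 states):
  p0 = b.a.b.a.(b.0 + 0) has moves -b-> p1
  p1 = a.b.a.(b.0 + 0) has moves -a-> p2
  p2 = b.a.(b.0 + 0) has moves -b-> p3
  p3 = a.(b.0 + 0) has moves -a-> p4
  p4 = b.0 + 0 has moves -b-> p5
  p5 = 0 has moves deadlocked
Reachable graph of Q (6 states):
  q0 = b.a.b.a.b.0 has moves -b-> q1
  q1 = a.b.a.b.0 has moves -a-> q2
  q2 = b.a.b.0 has moves -b-> q3
  q3 = a.b.0 has moves -a-> q4
  q4 = b.0 has moves -b-> q5
  q5 = 0 has moves deadlocked
Partition-refinement fixed point:
  B0 = {p0, q0}
  B1 = {p1, q1}
  B2 = {p2, q2}
  B3 = {p3, q3}
  B4 = {p4, q4}
  B5 = {p5, q5}
p0 ∈ B0, q0 ∈ B0 → same block
Bisimilar ⇒ trace-equivalent.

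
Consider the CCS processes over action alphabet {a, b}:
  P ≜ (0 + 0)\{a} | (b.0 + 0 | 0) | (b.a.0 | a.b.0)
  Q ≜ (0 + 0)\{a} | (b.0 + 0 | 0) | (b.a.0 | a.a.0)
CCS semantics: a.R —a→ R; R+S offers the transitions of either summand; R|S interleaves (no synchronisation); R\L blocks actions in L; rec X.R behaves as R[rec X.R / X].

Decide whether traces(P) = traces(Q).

Reachable graph of P (18 states):
  u0 = (0 + 0)\{a} | (b.0 + 0 | 0) | (b.a.0 | a.b.0) | —a→ u1, —b→ u2, —b→ u3
  u1 = (0 + 0)\{a} | (b.0 + 0 | 0) | (b.a.0 | b.0) | —b→ u4, —b→ u5, —b→ u6
  u2 = (0 + 0)\{a} | (b.0 + 0 | 0) | (a.0 | a.b.0) | —a→ u4, —a→ u7, —b→ u8
  u3 = (0 + 0)\{a} | 0 | (b.a.0 | a.b.0) | —a→ u6, —b→ u8
  u4 = (0 + 0)\{a} | (b.0 + 0 | 0) | (a.0 | b.0) | —a→ u9, —b→ u10, —b→ u11
  u5 = (0 + 0)\{a} | (b.0 + 0 | 0) | (b.a.0 | 0) | —b→ u10, —b→ u12
  u6 = (0 + 0)\{a} | 0 | (b.a.0 | b.0) | —b→ u11, —b→ u12
  u7 = (0 + 0)\{a} | (b.0 + 0 | 0) | (0 | a.b.0) | —a→ u9, —b→ u13
  u8 = (0 + 0)\{a} | 0 | (a.0 | a.b.0) | —a→ u11, —a→ u13
  u9 = (0 + 0)\{a} | (b.0 + 0 | 0) | (0 | b.0) | —b→ u14, —b→ u15
  u10 = (0 + 0)\{a} | (b.0 + 0 | 0) | (a.0 | 0) | —a→ u14, —b→ u16
  u11 = (0 + 0)\{a} | 0 | (a.0 | b.0) | —a→ u15, —b→ u16
  u12 = (0 + 0)\{a} | 0 | (b.a.0 | 0) | —b→ u16
  u13 = (0 + 0)\{a} | 0 | (0 | a.b.0) | —a→ u15
  u14 = (0 + 0)\{a} | (b.0 + 0 | 0) | (0 | 0) | —b→ u17
  u15 = (0 + 0)\{a} | 0 | (0 | b.0) | —b→ u17
  u16 = (0 + 0)\{a} | 0 | (a.0 | 0) | —a→ u17
  u17 = (0 + 0)\{a} | 0 | (0 | 0) | (no moves)
Reachable graph of Q (18 states):
  v0 = (0 + 0)\{a} | (b.0 + 0 | 0) | (b.a.0 | a.a.0) | —a→ v1, —b→ v2, —b→ v3
  v1 = (0 + 0)\{a} | (b.0 + 0 | 0) | (b.a.0 | a.0) | —a→ v4, —b→ v5, —b→ v6
  v2 = (0 + 0)\{a} | (b.0 + 0 | 0) | (a.0 | a.a.0) | —a→ v5, —a→ v7, —b→ v8
  v3 = (0 + 0)\{a} | 0 | (b.a.0 | a.a.0) | —a→ v6, —b→ v8
  v4 = (0 + 0)\{a} | (b.0 + 0 | 0) | (b.a.0 | 0) | —b→ v10, —b→ v9
  v5 = (0 + 0)\{a} | (b.0 + 0 | 0) | (a.0 | a.0) | —a→ v11, —a→ v9, —b→ v12
  v6 = (0 + 0)\{a} | 0 | (b.a.0 | a.0) | —a→ v10, —b→ v12
  v7 = (0 + 0)\{a} | (b.0 + 0 | 0) | (0 | a.a.0) | —a→ v11, —b→ v13
  v8 = (0 + 0)\{a} | 0 | (a.0 | a.a.0) | —a→ v12, —a→ v13
  v9 = (0 + 0)\{a} | (b.0 + 0 | 0) | (a.0 | 0) | —a→ v14, —b→ v15
  v10 = (0 + 0)\{a} | 0 | (b.a.0 | 0) | —b→ v15
  v11 = (0 + 0)\{a} | (b.0 + 0 | 0) | (0 | a.0) | —a→ v14, —b→ v16
  v12 = (0 + 0)\{a} | 0 | (a.0 | a.0) | —a→ v15, —a→ v16
  v13 = (0 + 0)\{a} | 0 | (0 | a.a.0) | —a→ v16
  v14 = (0 + 0)\{a} | (b.0 + 0 | 0) | (0 | 0) | —b→ v17
  v15 = (0 + 0)\{a} | 0 | (a.0 | 0) | —a→ v17
  v16 = (0 + 0)\{a} | 0 | (0 | a.0) | —a→ v17
  v17 = (0 + 0)\{a} | 0 | (0 | 0) | (no moves)
Trace ⟨abbb⟩ through P, begin at {u0}:
  step 1 (a): {u1}
  step 2 (b): {u4, u5, u6}
  step 3 (b): {u10, u11, u12}
  step 4 (b): {u16}
  ✓ P
Trace ⟨abbb⟩ through Q, begin at {v0}:
  step 1 (a): {v1}
  step 2 (b): {v5, v6}
  step 3 (b): {v12}
  step 4 (b): ∅  — Q cannot continue

traces(P) ≠ traces(Q) — witness ⟨abbb⟩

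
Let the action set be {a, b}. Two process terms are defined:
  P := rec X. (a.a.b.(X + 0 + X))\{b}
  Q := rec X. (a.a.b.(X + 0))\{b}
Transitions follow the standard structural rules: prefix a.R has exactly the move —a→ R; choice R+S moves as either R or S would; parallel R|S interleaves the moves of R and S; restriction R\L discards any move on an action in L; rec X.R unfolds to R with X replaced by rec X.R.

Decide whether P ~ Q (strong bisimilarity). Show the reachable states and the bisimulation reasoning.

LTS(P): 3 reachable states
  m0 = rec X. (a.a.b.(X + 0 + X))\{b} | —a→ m1
  m1 = (a.b.((rec X. (a.a.b.(X + 0 + X))\{b}) + 0 + (rec X. (a.a.b.(X + 0 + X))\{b})))\{b} | —a→ m2
  m2 = (b.((rec X. (a.a.b.(X + 0 + X))\{b}) + 0 + (rec X. (a.a.b.(X + 0 + X))\{b})))\{b} | ∅
LTS(Q): 3 reachable states
  n0 = rec X. (a.a.b.(X + 0))\{b} | —a→ n1
  n1 = (a.b.((rec X. (a.a.b.(X + 0))\{b}) + 0))\{b} | —a→ n2
  n2 = (b.((rec X. (a.a.b.(X + 0))\{b}) + 0))\{b} | ∅
Partition-refinement fixed point:
  B0 = {m0, n0}
  B1 = {m1, n1}
  B2 = {m2, n2}
m0 ∈ B0, n0 ∈ B0 → same block

bisimilar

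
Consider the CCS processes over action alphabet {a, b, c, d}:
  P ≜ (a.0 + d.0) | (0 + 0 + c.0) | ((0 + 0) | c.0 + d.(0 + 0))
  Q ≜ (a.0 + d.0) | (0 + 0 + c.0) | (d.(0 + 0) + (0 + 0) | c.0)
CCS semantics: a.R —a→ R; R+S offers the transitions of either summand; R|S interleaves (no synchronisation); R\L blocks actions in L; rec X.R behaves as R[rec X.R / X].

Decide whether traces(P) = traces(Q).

trace-equivalent

LTS(P): 12 reachable states
  s0 = (a.0 + d.0) | (0 + 0 + c.0) | ((0 + 0) | c.0 + d.(0 + 0)) | =a=> s1, =c=> s2, =c=> s3, =d=> s1, =d=> s4
  s1 = 0 | (0 + 0 + c.0) | ((0 + 0) | c.0 + d.(0 + 0)) | =c=> s5, =c=> s6, =d=> s7
  s2 = (a.0 + d.0) | (0 + 0 + c.0) | ((0 + 0) | 0) | =a=> s5, =c=> s8, =d=> s5
  s3 = (a.0 + d.0) | 0 | ((0 + 0) | c.0 + d.(0 + 0)) | =a=> s6, =c=> s8, =d=> s6, =d=> s9
  s4 = (a.0 + d.0) | (0 + 0 + c.0) | (0 + 0) | =a=> s7, =c=> s9, =d=> s7
  s5 = 0 | (0 + 0 + c.0) | ((0 + 0) | 0) | =c=> s10
  s6 = 0 | 0 | ((0 + 0) | c.0 + d.(0 + 0)) | =c=> s10, =d=> s11
  s7 = 0 | (0 + 0 + c.0) | (0 + 0) | =c=> s11
  s8 = (a.0 + d.0) | 0 | ((0 + 0) | 0) | =a=> s10, =d=> s10
  s9 = (a.0 + d.0) | 0 | (0 + 0) | =a=> s11, =d=> s11
  s10 = 0 | 0 | ((0 + 0) | 0) | deadlocked
  s11 = 0 | 0 | (0 + 0) | deadlocked
LTS(Q): 12 reachable states
  t0 = (a.0 + d.0) | (0 + 0 + c.0) | (d.(0 + 0) + (0 + 0) | c.0) | =a=> t1, =c=> t2, =c=> t3, =d=> t1, =d=> t4
  t1 = 0 | (0 + 0 + c.0) | (d.(0 + 0) + (0 + 0) | c.0) | =c=> t5, =c=> t6, =d=> t7
  t2 = (a.0 + d.0) | (0 + 0 + c.0) | ((0 + 0) | 0) | =a=> t5, =c=> t8, =d=> t5
  t3 = (a.0 + d.0) | 0 | (d.(0 + 0) + (0 + 0) | c.0) | =a=> t6, =c=> t8, =d=> t6, =d=> t9
  t4 = (a.0 + d.0) | (0 + 0 + c.0) | (0 + 0) | =a=> t7, =c=> t9, =d=> t7
  t5 = 0 | (0 + 0 + c.0) | ((0 + 0) | 0) | =c=> t10
  t6 = 0 | 0 | (d.(0 + 0) + (0 + 0) | c.0) | =c=> t10, =d=> t11
  t7 = 0 | (0 + 0 + c.0) | (0 + 0) | =c=> t11
  t8 = (a.0 + d.0) | 0 | ((0 + 0) | 0) | =a=> t10, =d=> t10
  t9 = (a.0 + d.0) | 0 | (0 + 0) | =a=> t11, =d=> t11
  t10 = 0 | 0 | ((0 + 0) | 0) | deadlocked
  t11 = 0 | 0 | (0 + 0) | deadlocked
Partition-refinement fixed point:
  B0 = {s0, t0}
  B1 = {s2, s4, t2, t4}
  B2 = {s5, s7, t5, t7}
  B3 = {s10, s11, t10, t11}
  B4 = {s8, s9, t8, t9}
  B5 = {s3, t3}
  B6 = {s6, t6}
  B7 = {s1, t1}
s0 ∈ B0, t0 ∈ B0 → same block
Bisimilar ⇒ trace-equivalent.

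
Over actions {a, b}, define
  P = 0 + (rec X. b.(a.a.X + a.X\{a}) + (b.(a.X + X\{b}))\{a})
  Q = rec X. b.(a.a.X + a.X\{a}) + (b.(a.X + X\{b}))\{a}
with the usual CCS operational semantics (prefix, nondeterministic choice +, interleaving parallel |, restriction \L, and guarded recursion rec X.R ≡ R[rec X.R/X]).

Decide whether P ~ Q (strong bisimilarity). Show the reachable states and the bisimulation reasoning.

LTS(P): 8 reachable states
  p0 = 0 + (rec X. b.(a.a.X + a.X\{a}) + (b.(a.X + X\{b}))\{a}) :: -b-> p1, -b-> p2
  p1 = (a.(rec X. b.(a.a.X + a.X\{a}) + (b.(a.X + X\{b}))\{a}) + (rec X. b.(a.a.X + a.X\{a}) + (b.(a.X + X\{b}))\{a})\{b})\{a} :: stopped
  p2 = a.a.(rec X. b.(a.a.X + a.X\{a}) + (b.(a.X + X\{b}))\{a}) + a.(rec X. b.(a.a.X + a.X\{a}) + (b.(a.X + X\{b}))\{a})\{a} :: -a-> p3, -a-> p4
  p3 = (rec X. b.(a.a.X + a.X\{a}) + (b.(a.X + X\{b}))\{a})\{a} :: -b-> p5, -b-> p6
  p4 = a.(rec X. b.(a.a.X + a.X\{a}) + (b.(a.X + X\{b}))\{a}) :: -a-> p7
  p5 = (a.(rec X. b.(a.a.X + a.X\{a}) + (b.(a.X + X\{b}))\{a}) + (rec X. b.(a.a.X + a.X\{a}) + (b.(a.X + X\{b}))\{a})\{b})\{a}\{a} :: stopped
  p6 = (a.a.(rec X. b.(a.a.X + a.X\{a}) + (b.(a.X + X\{b}))\{a}) + a.(rec X. b.(a.a.X + a.X\{a}) + (b.(a.X + X\{b}))\{a})\{a})\{a} :: stopped
  p7 = rec X. b.(a.a.X + a.X\{a}) + (b.(a.X + X\{b}))\{a} :: -b-> p1, -b-> p2
LTS(Q): 7 reachable states
  q0 = rec X. b.(a.a.X + a.X\{a}) + (b.(a.X + X\{b}))\{a} :: -b-> q1, -b-> q2
  q1 = (a.(rec X. b.(a.a.X + a.X\{a}) + (b.(a.X + X\{b}))\{a}) + (rec X. b.(a.a.X + a.X\{a}) + (b.(a.X + X\{b}))\{a})\{b})\{a} :: stopped
  q2 = a.a.(rec X. b.(a.a.X + a.X\{a}) + (b.(a.X + X\{b}))\{a}) + a.(rec X. b.(a.a.X + a.X\{a}) + (b.(a.X + X\{b}))\{a})\{a} :: -a-> q3, -a-> q4
  q3 = (rec X. b.(a.a.X + a.X\{a}) + (b.(a.X + X\{b}))\{a})\{a} :: -b-> q5, -b-> q6
  q4 = a.(rec X. b.(a.a.X + a.X\{a}) + (b.(a.X + X\{b}))\{a}) :: -a-> q0
  q5 = (a.(rec X. b.(a.a.X + a.X\{a}) + (b.(a.X + X\{b}))\{a}) + (rec X. b.(a.a.X + a.X\{a}) + (b.(a.X + X\{b}))\{a})\{b})\{a}\{a} :: stopped
  q6 = (a.a.(rec X. b.(a.a.X + a.X\{a}) + (b.(a.X + X\{b}))\{a}) + a.(rec X. b.(a.a.X + a.X\{a}) + (b.(a.X + X\{b}))\{a})\{a})\{a} :: stopped
Partition-refinement fixed point:
  B0 = {p0, p7, q0}
  B1 = {p1, p5, p6, q1, q5, q6}
  B2 = {p2, q2}
  B3 = {p4, q4}
  B4 = {p3, q3}
p0 ∈ B0, q0 ∈ B0 → same block

bisimilar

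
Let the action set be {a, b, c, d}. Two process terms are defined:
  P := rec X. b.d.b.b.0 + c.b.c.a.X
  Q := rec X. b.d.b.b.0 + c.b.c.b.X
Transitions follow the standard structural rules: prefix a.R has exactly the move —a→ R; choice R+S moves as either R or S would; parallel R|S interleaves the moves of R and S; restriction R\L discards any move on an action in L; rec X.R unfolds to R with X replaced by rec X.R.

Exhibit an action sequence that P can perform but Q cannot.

cbca

LTS(P): 8 reachable states
  s0 = rec X. b.d.b.b.0 + c.b.c.a.X | -b-> s1, -c-> s2
  s1 = d.b.b.0 | -d-> s3
  s2 = b.c.a.(rec X. b.d.b.b.0 + c.b.c.a.X) | -b-> s4
  s3 = b.b.0 | -b-> s5
  s4 = c.a.(rec X. b.d.b.b.0 + c.b.c.a.X) | -c-> s6
  s5 = b.0 | -b-> s7
  s6 = a.(rec X. b.d.b.b.0 + c.b.c.a.X) | -a-> s0
  s7 = 0 | (no moves)
LTS(Q): 8 reachable states
  t0 = rec X. b.d.b.b.0 + c.b.c.b.X | -b-> t1, -c-> t2
  t1 = d.b.b.0 | -d-> t3
  t2 = b.c.b.(rec X. b.d.b.b.0 + c.b.c.b.X) | -b-> t4
  t3 = b.b.0 | -b-> t5
  t4 = c.b.(rec X. b.d.b.b.0 + c.b.c.b.X) | -c-> t6
  t5 = b.0 | -b-> t7
  t6 = b.(rec X. b.d.b.b.0 + c.b.c.b.X) | -b-> t0
  t7 = 0 | (no moves)
Executing cbca from P (initial set {s0}):
  step 1 (c): {s2}
  step 2 (b): {s4}
  step 3 (c): {s6}
  step 4 (a): {s0}
  P completes σ.
Executing cbca from Q (initial set {t0}):
  step 1 (c): {t2}
  step 2 (b): {t4}
  step 3 (c): {t6}
  step 4 (a): ∅  — Q cannot continue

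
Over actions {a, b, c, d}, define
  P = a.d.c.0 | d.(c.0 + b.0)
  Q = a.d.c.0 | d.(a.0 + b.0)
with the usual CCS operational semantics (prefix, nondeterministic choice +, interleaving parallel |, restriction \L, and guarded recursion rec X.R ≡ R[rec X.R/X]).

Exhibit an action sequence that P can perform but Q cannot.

Reachable graph of P (12 states):
  m0 = a.d.c.0 | d.(c.0 + b.0) has moves ··a··> m1, ··d··> m2
  m1 = d.c.0 | d.(c.0 + b.0) has moves ··d··> m3, ··d··> m4
  m2 = a.d.c.0 | (c.0 + b.0) has moves ··a··> m4, ··b··> m5, ··c··> m5
  m3 = c.0 | d.(c.0 + b.0) has moves ··c··> m6, ··d··> m7
  m4 = d.c.0 | (c.0 + b.0) has moves ··b··> m8, ··c··> m8, ··d··> m7
  m5 = a.d.c.0 | 0 has moves ··a··> m8
  m6 = 0 | d.(c.0 + b.0) has moves ··d··> m9
  m7 = c.0 | (c.0 + b.0) has moves ··b··> m10, ··c··> m10, ··c··> m9
  m8 = d.c.0 | 0 has moves ··d··> m10
  m9 = 0 | (c.0 + b.0) has moves ··b··> m11, ··c··> m11
  m10 = c.0 | 0 has moves ··c··> m11
  m11 = 0 | 0 has moves deadlocked
Reachable graph of Q (12 states):
  n0 = a.d.c.0 | d.(a.0 + b.0) has moves ··a··> n1, ··d··> n2
  n1 = d.c.0 | d.(a.0 + b.0) has moves ··d··> n3, ··d··> n4
  n2 = a.d.c.0 | (a.0 + b.0) has moves ··a··> n4, ··a··> n5, ··b··> n5
  n3 = c.0 | d.(a.0 + b.0) has moves ··c··> n6, ··d··> n7
  n4 = d.c.0 | (a.0 + b.0) has moves ··a··> n8, ··b··> n8, ··d··> n7
  n5 = a.d.c.0 | 0 has moves ··a··> n8
  n6 = 0 | d.(a.0 + b.0) has moves ··d··> n9
  n7 = c.0 | (a.0 + b.0) has moves ··a··> n10, ··b··> n10, ··c··> n9
  n8 = d.c.0 | 0 has moves ··d··> n10
  n9 = 0 | (a.0 + b.0) has moves ··a··> n11, ··b··> n11
  n10 = c.0 | 0 has moves ··c··> n11
  n11 = 0 | 0 has moves deadlocked
Run σ = ⟨dc⟩ on P: start {m0}
  after d @ step 1: {m2}
  after c @ step 2: {m5}
  ✓ P
Run σ = ⟨dc⟩ on Q: start {n0}
  after d @ step 1: {n2}
  after c @ step 2: ∅  — Q cannot continue

dc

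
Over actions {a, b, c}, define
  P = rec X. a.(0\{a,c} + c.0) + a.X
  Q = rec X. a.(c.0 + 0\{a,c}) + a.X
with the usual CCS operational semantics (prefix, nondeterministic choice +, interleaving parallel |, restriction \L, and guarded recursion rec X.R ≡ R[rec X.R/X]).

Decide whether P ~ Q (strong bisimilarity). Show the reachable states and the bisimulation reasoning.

Reachable graph of P (3 states):
  u0 = rec X. a.(0\{a,c} + c.0) + a.X ⊢ =a=> u0, =a=> u1
  u1 = 0\{a,c} + c.0 ⊢ =c=> u2
  u2 = 0 ⊢ ·
Reachable graph of Q (3 states):
  v0 = rec X. a.(c.0 + 0\{a,c}) + a.X ⊢ =a=> v0, =a=> v1
  v1 = c.0 + 0\{a,c} ⊢ =c=> v2
  v2 = 0 ⊢ ·
Coarsest stable partition (strong bisimilarity classes):
  B0 = {u0, v0}
  B1 = {u1, v1}
  B2 = {u2, v2}
u0 ∈ B0, v0 ∈ B0 → same block

YES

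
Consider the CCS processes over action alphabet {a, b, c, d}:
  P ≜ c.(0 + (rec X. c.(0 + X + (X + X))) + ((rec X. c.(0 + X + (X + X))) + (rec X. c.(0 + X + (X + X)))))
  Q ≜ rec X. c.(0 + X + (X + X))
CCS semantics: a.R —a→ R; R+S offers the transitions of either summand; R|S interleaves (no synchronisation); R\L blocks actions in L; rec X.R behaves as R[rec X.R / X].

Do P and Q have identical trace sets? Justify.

traces(P) = traces(Q)

Reachable graph of P (2 states):
  u0 = c.(0 + (rec X. c.(0 + X + (X + X))) + ((rec X. c.(0 + X + (X + X))) + (rec X. c.(0 + X + (X + X))))) | —c→ u1
  u1 = 0 + (rec X. c.(0 + X + (X + X))) + ((rec X. c.(0 + X + (X + X))) + (rec X. c.(0 + X + (X + X)))) | —c→ u1
Reachable graph of Q (2 states):
  v0 = rec X. c.(0 + X + (X + X)) | —c→ v1
  v1 = 0 + (rec X. c.(0 + X + (X + X))) + ((rec X. c.(0 + X + (X + X))) + (rec X. c.(0 + X + (X + X)))) | —c→ v1
Coarsest stable partition (strong bisimilarity classes):
  B0 = {u0, u1, v0, v1}
u0 ∈ B0, v0 ∈ B0 → same block
Bisimilar ⇒ trace-equivalent.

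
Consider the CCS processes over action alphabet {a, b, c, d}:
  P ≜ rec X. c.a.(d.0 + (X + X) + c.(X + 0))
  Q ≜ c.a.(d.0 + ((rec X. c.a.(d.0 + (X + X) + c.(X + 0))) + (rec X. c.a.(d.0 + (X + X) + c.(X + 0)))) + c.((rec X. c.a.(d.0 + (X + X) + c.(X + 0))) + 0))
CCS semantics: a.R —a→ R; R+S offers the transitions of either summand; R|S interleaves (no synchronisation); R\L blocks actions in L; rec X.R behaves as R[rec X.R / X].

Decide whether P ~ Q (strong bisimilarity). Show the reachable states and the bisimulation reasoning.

bisimilar

LTS(P): 5 reachable states
  u0 = rec X. c.a.(d.0 + (X + X) + c.(X + 0)) | =c=> u1
  u1 = a.(d.0 + ((rec X. c.a.(d.0 + (X + X) + c.(X + 0))) + (rec X. c.a.(d.0 + (X + X) + c.(X + 0)))) + c.((rec X. c.a.(d.0 + (X + X) + c.(X + 0))) + 0)) | =a=> u2
  u2 = d.0 + ((rec X. c.a.(d.0 + (X + X) + c.(X + 0))) + (rec X. c.a.(d.0 + (X + X) + c.(X + 0)))) + c.((rec X. c.a.(d.0 + (X + X) + c.(X + 0))) + 0) | =c=> u1, =c=> u3, =d=> u4
  u3 = (rec X. c.a.(d.0 + (X + X) + c.(X + 0))) + 0 | =c=> u1
  u4 = 0 | (no moves)
LTS(Q): 5 reachable states
  v0 = c.a.(d.0 + ((rec X. c.a.(d.0 + (X + X) + c.(X + 0))) + (rec X. c.a.(d.0 + (X + X) + c.(X + 0)))) + c.((rec X. c.a.(d.0 + (X + X) + c.(X + 0))) + 0)) | =c=> v1
  v1 = a.(d.0 + ((rec X. c.a.(d.0 + (X + X) + c.(X + 0))) + (rec X. c.a.(d.0 + (X + X) + c.(X + 0)))) + c.((rec X. c.a.(d.0 + (X + X) + c.(X + 0))) + 0)) | =a=> v2
  v2 = d.0 + ((rec X. c.a.(d.0 + (X + X) + c.(X + 0))) + (rec X. c.a.(d.0 + (X + X) + c.(X + 0)))) + c.((rec X. c.a.(d.0 + (X + X) + c.(X + 0))) + 0) | =c=> v1, =c=> v3, =d=> v4
  v3 = (rec X. c.a.(d.0 + (X + X) + c.(X + 0))) + 0 | =c=> v1
  v4 = 0 | (no moves)
Partition-refinement fixed point:
  B0 = {u0, u3, v0, v3}
  B1 = {u1, v1}
  B2 = {u2, v2}
  B3 = {u4, v4}
u0 ∈ B0, v0 ∈ B0 → same block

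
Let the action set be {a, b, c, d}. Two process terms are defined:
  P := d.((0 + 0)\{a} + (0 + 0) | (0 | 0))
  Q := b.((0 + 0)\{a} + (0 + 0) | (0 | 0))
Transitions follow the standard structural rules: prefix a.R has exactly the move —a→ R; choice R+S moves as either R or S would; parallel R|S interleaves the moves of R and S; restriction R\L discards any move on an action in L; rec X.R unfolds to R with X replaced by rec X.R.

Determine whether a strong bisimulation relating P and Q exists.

P's transition system — 2 states:
  p0 = d.((0 + 0)\{a} + (0 + 0) | (0 | 0)) → --d--▸ p1
  p1 = (0 + 0)\{a} + (0 + 0) | (0 | 0) → stopped
Q's transition system — 2 states:
  q0 = b.((0 + 0)\{a} + (0 + 0) | (0 | 0)) → --b--▸ q1
  q1 = (0 + 0)\{a} + (0 + 0) | (0 | 0) → stopped
Partition-refinement fixed point:
  B0 = {p0}
  B1 = {p1, q1}
  B2 = {q0}
p0 ∈ B0, q0 ∈ B2 → different blocks

NO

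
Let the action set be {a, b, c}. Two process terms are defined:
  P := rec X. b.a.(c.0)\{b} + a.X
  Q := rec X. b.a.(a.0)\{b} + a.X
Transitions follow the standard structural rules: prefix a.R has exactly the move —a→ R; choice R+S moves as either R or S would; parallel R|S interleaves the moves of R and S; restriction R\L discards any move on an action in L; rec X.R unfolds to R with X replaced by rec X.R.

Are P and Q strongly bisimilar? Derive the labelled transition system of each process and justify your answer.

Reachable graph of P (4 states):
  m0 = rec X. b.a.(c.0)\{b} + a.X ⊢ ··a··> m0, ··b··> m1
  m1 = a.(c.0)\{b} ⊢ ··a··> m2
  m2 = (c.0)\{b} ⊢ ··c··> m3
  m3 = 0\{b} ⊢ deadlocked
Reachable graph of Q (4 states):
  n0 = rec X. b.a.(a.0)\{b} + a.X ⊢ ··a··> n0, ··b··> n1
  n1 = a.(a.0)\{b} ⊢ ··a··> n2
  n2 = (a.0)\{b} ⊢ ··a··> n3
  n3 = 0\{b} ⊢ deadlocked
Partition-refinement fixed point:
  B0 = {m0}
  B1 = {m1}
  B2 = {m2}
  B3 = {m3, n3}
  B4 = {n0}
  B5 = {n1}
  B6 = {n2}
m0 ∈ B0, n0 ∈ B4 → different blocks

NO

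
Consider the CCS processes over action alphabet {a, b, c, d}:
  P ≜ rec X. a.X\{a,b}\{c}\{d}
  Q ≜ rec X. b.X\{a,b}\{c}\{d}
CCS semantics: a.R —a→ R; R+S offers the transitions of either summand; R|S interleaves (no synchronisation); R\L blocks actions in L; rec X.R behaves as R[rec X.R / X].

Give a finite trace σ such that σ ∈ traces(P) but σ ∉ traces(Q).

a

P's transition system — 2 states:
  s0 = rec X. a.X\{a,b}\{c}\{d} :: ··a··> s1
  s1 = (rec X. a.X\{a,b}\{c}\{d})\{a,b}\{c}\{d} :: ·
Q's transition system — 2 states:
  t0 = rec X. b.X\{a,b}\{c}\{d} :: ··b··> t1
  t1 = (rec X. b.X\{a,b}\{c}\{d})\{a,b}\{c}\{d} :: ·
Trace ⟨a⟩ through P, begin at {s0}:
  step 1 (a): {s1}
  P completes σ.
Trace ⟨a⟩ through Q, begin at {t0}:
  step 1 (a): no successor for Q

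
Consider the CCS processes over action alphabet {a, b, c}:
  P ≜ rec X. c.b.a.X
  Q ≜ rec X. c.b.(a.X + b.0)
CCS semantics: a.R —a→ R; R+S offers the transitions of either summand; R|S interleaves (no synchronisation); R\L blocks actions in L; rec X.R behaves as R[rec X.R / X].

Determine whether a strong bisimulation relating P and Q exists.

P ≁ Q

LTS(P): 3 reachable states
  u0 = rec X. c.b.a.X | ··c··> u1
  u1 = b.a.(rec X. c.b.a.X) | ··b··> u2
  u2 = a.(rec X. c.b.a.X) | ··a··> u0
LTS(Q): 4 reachable states
  v0 = rec X. c.b.(a.X + b.0) | ··c··> v1
  v1 = b.(a.(rec X. c.b.(a.X + b.0)) + b.0) | ··b··> v2
  v2 = a.(rec X. c.b.(a.X + b.0)) + b.0 | ··a··> v0, ··b··> v3
  v3 = 0 | stopped
Partition-refinement fixed point:
  B0 = {u0}
  B1 = {u1}
  B2 = {u2}
  B3 = {v0}
  B4 = {v1}
  B5 = {v2}
  B6 = {v3}
u0 ∈ B0, v0 ∈ B3 → different blocks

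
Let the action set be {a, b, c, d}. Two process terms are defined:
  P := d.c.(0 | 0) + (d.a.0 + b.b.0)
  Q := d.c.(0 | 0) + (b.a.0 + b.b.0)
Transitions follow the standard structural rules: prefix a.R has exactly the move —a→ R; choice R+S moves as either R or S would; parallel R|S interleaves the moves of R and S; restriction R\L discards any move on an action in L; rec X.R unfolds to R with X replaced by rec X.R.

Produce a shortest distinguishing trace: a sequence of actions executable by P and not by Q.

Reachable graph of P (6 states):
  m0 = d.c.(0 | 0) + (d.a.0 + b.b.0) → ··b··> m1, ··d··> m2, ··d··> m3
  m1 = b.0 → ··b··> m4
  m2 = a.0 → ··a··> m4
  m3 = c.(0 | 0) → ··c··> m5
  m4 = 0 → ∅
  m5 = 0 | 0 → ∅
Reachable graph of Q (6 states):
  n0 = d.c.(0 | 0) + (b.a.0 + b.b.0) → ··b··> n1, ··b··> n2, ··d··> n3
  n1 = a.0 → ··a··> n4
  n2 = b.0 → ··b··> n4
  n3 = c.(0 | 0) → ··c··> n5
  n4 = 0 → ∅
  n5 = 0 | 0 → ∅
Run σ = ⟨da⟩ on P: start {m0}
  step 1 (d): {m2, m3}
  step 2 (a): {m4}
  ✓ P
Run σ = ⟨da⟩ on Q: start {n0}
  step 1 (d): {n3}
  step 2 (a): ∅ (Q stuck)

da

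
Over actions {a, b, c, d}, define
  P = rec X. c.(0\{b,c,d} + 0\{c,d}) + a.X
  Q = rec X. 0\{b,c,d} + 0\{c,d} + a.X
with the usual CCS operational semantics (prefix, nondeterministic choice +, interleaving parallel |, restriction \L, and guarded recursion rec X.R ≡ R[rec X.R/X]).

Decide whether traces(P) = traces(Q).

trace-distinct — witness ⟨c⟩

Reachable graph of P (2 states):
  m0 = rec X. c.(0\{b,c,d} + 0\{c,d}) + a.X ⊢ —a→ m0, —c→ m1
  m1 = 0\{b,c,d} + 0\{c,d} ⊢ (no moves)
Reachable graph of Q (1 states):
  n0 = rec X. 0\{b,c,d} + 0\{c,d} + a.X ⊢ —a→ n0
Trace ⟨c⟩ through P, begin at {m0}:
  after c @ step 1: {m1}
  — P admits the full trace.
Trace ⟨c⟩ through Q, begin at {n0}:
  after c @ step 1: ∅ (Q stuck)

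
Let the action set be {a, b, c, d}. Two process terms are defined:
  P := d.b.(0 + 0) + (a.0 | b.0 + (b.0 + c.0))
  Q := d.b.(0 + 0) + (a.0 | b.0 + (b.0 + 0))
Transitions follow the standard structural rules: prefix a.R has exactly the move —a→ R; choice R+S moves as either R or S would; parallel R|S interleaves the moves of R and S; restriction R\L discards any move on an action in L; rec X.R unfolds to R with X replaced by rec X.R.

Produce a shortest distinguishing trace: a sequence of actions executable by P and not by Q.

c

LTS(P): 7 reachable states
  u0 = d.b.(0 + 0) + (a.0 | b.0 + (b.0 + c.0)) :: -a-> u1, -b-> u2, -b-> u3, -c-> u2, -d-> u4
  u1 = 0 | b.0 :: -b-> u5
  u2 = 0 :: ·
  u3 = a.0 | 0 :: -a-> u5
  u4 = b.(0 + 0) :: -b-> u6
  u5 = 0 | 0 :: ·
  u6 = 0 + 0 :: ·
LTS(Q): 7 reachable states
  v0 = d.b.(0 + 0) + (a.0 | b.0 + (b.0 + 0)) :: -a-> v1, -b-> v2, -b-> v3, -d-> v4
  v1 = 0 | b.0 :: -b-> v5
  v2 = 0 :: ·
  v3 = a.0 | 0 :: -a-> v5
  v4 = b.(0 + 0) :: -b-> v6
  v5 = 0 | 0 :: ·
  v6 = 0 + 0 :: ·
Trace ⟨c⟩ through P, begin at {u0}:
  step 1 (c): {u2}
  P completes σ.
Trace ⟨c⟩ through Q, begin at {v0}:
  step 1 (c): ∅  — Q cannot continue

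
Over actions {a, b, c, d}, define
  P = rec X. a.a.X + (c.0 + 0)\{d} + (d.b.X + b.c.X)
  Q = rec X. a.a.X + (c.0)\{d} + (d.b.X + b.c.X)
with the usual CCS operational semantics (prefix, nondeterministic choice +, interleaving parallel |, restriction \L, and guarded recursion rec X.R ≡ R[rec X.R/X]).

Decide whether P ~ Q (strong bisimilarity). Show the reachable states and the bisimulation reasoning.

bisimilar

Reachable graph of P (5 states):
  p0 = rec X. a.a.X + (c.0 + 0)\{d} + (d.b.X + b.c.X) | ··a··> p1, ··b··> p2, ··c··> p3, ··d··> p4
  p1 = a.(rec X. a.a.X + (c.0 + 0)\{d} + (d.b.X + b.c.X)) | ··a··> p0
  p2 = c.(rec X. a.a.X + (c.0 + 0)\{d} + (d.b.X + b.c.X)) | ··c··> p0
  p3 = 0\{d} | ·
  p4 = b.(rec X. a.a.X + (c.0 + 0)\{d} + (d.b.X + b.c.X)) | ··b··> p0
Reachable graph of Q (5 states):
  q0 = rec X. a.a.X + (c.0)\{d} + (d.b.X + b.c.X) | ··a··> q1, ··b··> q2, ··c··> q3, ··d··> q4
  q1 = a.(rec X. a.a.X + (c.0)\{d} + (d.b.X + b.c.X)) | ··a··> q0
  q2 = c.(rec X. a.a.X + (c.0)\{d} + (d.b.X + b.c.X)) | ··c··> q0
  q3 = 0\{d} | ·
  q4 = b.(rec X. a.a.X + (c.0)\{d} + (d.b.X + b.c.X)) | ··b··> q0
Coarsest stable partition (strong bisimilarity classes):
  B0 = {p0, q0}
  B1 = {p4, q4}
  B2 = {p2, q2}
  B3 = {p1, q1}
  B4 = {p3, q3}
p0 ∈ B0, q0 ∈ B0 → same block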